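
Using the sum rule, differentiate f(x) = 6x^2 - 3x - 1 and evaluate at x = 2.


Differentiate term by term using power and sum rules:
f(x) = 6x^2 - 3x - 1
f'(x) = 12x - 3
Substitute x = 2:
f'(2) = 12 * 2 - 3
= 24 - 3
= 21

21


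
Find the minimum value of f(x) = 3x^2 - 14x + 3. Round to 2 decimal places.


For a quadratic f(x) = ax^2 + bx + c with a > 0, the minimum is at the vertex.
Vertex x-coordinate: x = -b/(2a)
x = -(-14) / (2 * 3)
x = 14/6 = 7/3
Substitute back to find the minimum value:
f(7/3) = 3 * (7/3)^2 - 14 * (7/3) + 3
= 49/3 - 98/3 + 3
= -40/3 ≈ -13.33

-13.33


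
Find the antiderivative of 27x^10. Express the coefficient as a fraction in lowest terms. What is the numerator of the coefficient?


Apply the power rule for integration:
integral of ax^n dx = a/(n+1) * x^(n+1) + C
integral of 27x^10 dx
= 27/11 * x^11 + C
The coefficient in lowest terms is 27/11, and its numerator is 27

27


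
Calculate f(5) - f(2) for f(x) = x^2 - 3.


Net change = f(b) - f(a)
f(x) = x^2 - 3
Compute f(5):
f(5) = 1 * 5^2 + 0 * 5 - 3
= 25 + 0 - 3
= 22
Compute f(2):
f(2) = 1 * 2^2 + 0 * 2 - 3
= 4 + 0 - 3
= 1
Net change = 22 - 1 = 21

21


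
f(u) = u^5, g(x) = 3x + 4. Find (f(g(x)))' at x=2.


Using the chain rule: (f(g(x)))' = f'(g(x)) * g'(x)
First, find g(2):
g(2) = 3 * 2 + 4 = 10
Next, f'(u) = 5u^4
And g'(x) = 3
So f'(g(2)) * g'(2)
= 5 * 10^4 * 3
= 5 * 10000 * 3
= 150000

150000


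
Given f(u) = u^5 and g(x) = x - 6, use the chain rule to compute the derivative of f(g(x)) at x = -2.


Using the chain rule: (f(g(x)))' = f'(g(x)) * g'(x)
First, find g(-2):
g(-2) = 1 * (-2) - 6 = -8
Next, f'(u) = 5u^4
And g'(x) = 1
So f'(g(-2)) * g'(-2)
= 5 * (-8)^4 * 1
= 5 * 4096 * 1
= 20480

20480


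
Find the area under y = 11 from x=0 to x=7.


The area under a constant function y = 11 is a rectangle.
Width = 7 - 0 = 7
Height = 11
Area = width * height
= 7 * 11
= 77

77


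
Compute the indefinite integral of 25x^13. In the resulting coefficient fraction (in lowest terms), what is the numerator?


Apply the power rule for integration:
integral of ax^n dx = a/(n+1) * x^(n+1) + C
integral of 25x^13 dx
= 25/14 * x^14 + C
The coefficient in lowest terms is 25/14, and its numerator is 25

25


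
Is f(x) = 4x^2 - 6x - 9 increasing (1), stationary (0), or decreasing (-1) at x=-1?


Compute f'(x) to determine behavior:
f'(x) = 8x - 6
f'(-1) = 8 * (-1) - 6
= -8 - 6
= -14
Since f'(-1) < 0, the function is decreasing (-1)

-1


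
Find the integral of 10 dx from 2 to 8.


The integral of a constant k over [a, b] equals k * (b - a).
integral from 2 to 8 of 10 dx
= 10 * (8 - 2)
= 10 * 6
= 60

60


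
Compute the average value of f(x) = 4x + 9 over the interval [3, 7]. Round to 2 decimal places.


Average value = 1/(b-a) * integral from a to b of f(x) dx
First compute the integral of 4x + 9:
F(x) = 2x^2 + 9x
F(7) = 2 * 49 + 9 * 7 = 161
F(3) = 2 * 9 + 9 * 3 = 45
Integral = 161 - 45 = 116
Average = 116 / (7 - 3) = 116 / 4
= 29 = 29.00

29.00


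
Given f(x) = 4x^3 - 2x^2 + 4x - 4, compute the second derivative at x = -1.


First derivative:
f'(x) = 12x^2 - 4x + 4
Second derivative:
f''(x) = 24x - 4
Substitute x = -1:
f''(-1) = 24 * (-1) - 4
= -24 - 4
= -28

-28


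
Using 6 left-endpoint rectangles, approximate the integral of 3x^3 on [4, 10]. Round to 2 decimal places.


Left Riemann sum uses left endpoints of each subinterval.
Interval: [4, 10], n = 6
dx = (10 - 4) / 6 = 1
Left endpoints: [4, 5, 6, 7, 8, 9]
f values: [192, 375, 648, 1029, 1536, 2187]
Sum = dx * (sum of f values)
= 1 * 5967
= 5967 = 5967.00

5967.00


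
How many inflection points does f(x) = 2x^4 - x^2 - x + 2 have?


Inflection points occur where f''(x) = 0 and concavity changes.
f(x) = 2x^4 - x^2 - x + 2
f'(x) = 8x^3 - 2x - 1
f''(x) = 24x^2 - 2
This is a quadratic in x. Use the discriminant to count real roots.
Discriminant = (0)^2 - 4 * 24 * (-2)
= 0 - (-192)
= 192
Since discriminant > 0, f''(x) = 0 has 2 distinct real solutions.
A quadratic with two distinct real roots changes sign at each root, so concavity changes at both.
Number of inflection points: 2

2


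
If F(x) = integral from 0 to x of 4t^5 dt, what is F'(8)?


By the Fundamental Theorem of Calculus (Part 1):
If F(x) = integral from 0 to x of f(t) dt, then F'(x) = f(x)
Here f(t) = 4t^5
So F'(x) = 4x^5
Evaluate at x = 8:
F'(8) = 4 * 8^5
= 4 * 32768
= 131072

131072


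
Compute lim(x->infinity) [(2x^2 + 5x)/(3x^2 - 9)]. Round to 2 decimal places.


For limits at infinity with equal-degree polynomials,
we compare leading coefficients.
Numerator leading term: 2x^2
Denominator leading term: 3x^2
Divide both by x^2:
lim = (2 + 5/x) / (3 - 9/x^2)
As x -> infinity, the 1/x and 1/x^2 terms vanish:
= 2/3 ≈ 0.67

0.67


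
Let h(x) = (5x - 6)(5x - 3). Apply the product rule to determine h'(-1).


Let u(x) = 5x - 6 and v(x) = 5x - 3
u'(x) = 5
v'(x) = 5
Product rule: h'(x) = u'(x)*v(x) + u(x)*v'(x)
= 5 * (5x - 3) + (5x - 6) * 5
At x = -1:
u(-1) = 5 * (-1) - 6 = -11
v(-1) = 5 * (-1) - 3 = -8
h'(-1) = 5 * (-8) + (-11) * 5
= -40 - 55
= -95

-95


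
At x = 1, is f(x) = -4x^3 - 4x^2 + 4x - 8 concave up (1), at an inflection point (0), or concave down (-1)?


Concavity is determined by the sign of f''(x).
f(x) = -4x^3 - 4x^2 + 4x - 8
f'(x) = -12x^2 - 8x + 4
f''(x) = -24x - 8
f''(1) = -24 * 1 - 8
= -24 - 8
= -32
Since f''(1) < 0, the function is concave down (-1)

-1


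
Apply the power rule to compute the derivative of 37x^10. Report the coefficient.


We apply the power rule: d/dx [ax^n] = a*n * x^(n-1)
d/dx [37x^10]
= 37 * 10 * x^(10-1)
= 370x^9
The coefficient is 370

370


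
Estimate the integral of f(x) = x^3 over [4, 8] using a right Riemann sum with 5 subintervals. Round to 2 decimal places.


Right Riemann sum uses right endpoints of each subinterval.
Interval: [4, 8], n = 5
dx = (8 - 4) / 5 = 4/5
Right endpoints: [24/5, 28/5, 32/5, 36/5, 8]
f values: [13824/125, 21952/125, 32768/125, 46656/125, 512]
Sum = dx * (sum of f values)
= 4/5 * 7168/5
= 28672/25 = 1146.88

1146.88


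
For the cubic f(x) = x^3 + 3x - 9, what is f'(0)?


Differentiate f(x) = x^3 + 3x - 9 term by term:
f'(x) = 3x^2 + 3
Substitute x = 0:
f'(0) = 3 * 0^2 + 0 * 0 + 3
= 0 + 0 + 3
= 3

3


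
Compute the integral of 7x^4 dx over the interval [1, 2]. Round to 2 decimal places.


Find the antiderivative of 7x^4:
F(x) = 7/5 * x^5
Apply the Fundamental Theorem of Calculus:
F(2) - F(1)
= 7/5 * 2^5 - 7/5 * 1^5
= 7/5 * (32 - 1)
= 7/5 * 31
= 217/5 = 43.40

43.40


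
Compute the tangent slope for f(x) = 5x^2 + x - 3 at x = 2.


The slope of the tangent line equals f'(x) at the point.
f(x) = 5x^2 + x - 3
f'(x) = 10x + 1
At x = 2:
f'(2) = 10 * 2 + 1
= 20 + 1
= 21

21


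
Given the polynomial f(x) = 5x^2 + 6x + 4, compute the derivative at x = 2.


Differentiate term by term using power and sum rules:
f(x) = 5x^2 + 6x + 4
f'(x) = 10x + 6
Substitute x = 2:
f'(2) = 10 * 2 + 6
= 20 + 6
= 26

26


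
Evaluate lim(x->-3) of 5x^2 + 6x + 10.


Since polynomials are continuous, we use direct substitution.
lim(x->-3) of 5x^2 + 6x + 10
= 5 * (-3)^2 + 6 * (-3) + 10
= 45 - 18 + 10
= 37

37


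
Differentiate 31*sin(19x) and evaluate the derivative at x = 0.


Apply the chain rule to differentiate 31*sin(19x):
d/dx [31*sin(19x)]
= 31 * cos(19x) * d/dx(19x)
= 31 * 19 * cos(19x)
= 589 * cos(19x)
Evaluate at x = 0:
= 589 * cos(0)
= 589 * 1
= 589

589


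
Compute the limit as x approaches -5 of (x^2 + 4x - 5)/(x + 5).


Direct substitution gives 0/0, so we factor the numerator.
Factor: (x^2 + 4x - 5) = (x + 5)(x - 1)
Cancel the common factor (x + 5):
(x^2 + 4x - 5)/(x + 5) = (x - 1)
Now substitute x = -5:
= (-5) - (1) = -6

-6


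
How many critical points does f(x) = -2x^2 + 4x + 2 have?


Find where f'(x) = 0:
f'(x) = -4x + 4
Set f'(x) = 0:
-4x + 4 = 0
x = -4 / (-4) = 1
This is a linear equation in x, so there is exactly one solution.
Number of critical points: 1

1


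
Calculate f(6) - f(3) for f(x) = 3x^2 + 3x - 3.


Net change = f(b) - f(a)
f(x) = 3x^2 + 3x - 3
Compute f(6):
f(6) = 3 * 6^2 + 3 * 6 - 3
= 108 + 18 - 3
= 123
Compute f(3):
f(3) = 3 * 3^2 + 3 * 3 - 3
= 27 + 9 - 3
= 33
Net change = 123 - 33 = 90

90


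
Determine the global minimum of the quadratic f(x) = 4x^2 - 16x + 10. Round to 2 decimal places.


For a quadratic f(x) = ax^2 + bx + c with a > 0, the minimum is at the vertex.
Vertex x-coordinate: x = -b/(2a)
x = -(-16) / (2 * 4)
x = 16/8 = 2
Substitute back to find the minimum value:
f(2) = 4 * 2^2 - 16 * 2 + 10
= 16 - 32 + 10
= -6 = -6.00

-6.00


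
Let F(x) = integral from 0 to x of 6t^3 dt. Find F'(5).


By the Fundamental Theorem of Calculus (Part 1):
If F(x) = integral from 0 to x of f(t) dt, then F'(x) = f(x)
Here f(t) = 6t^3
So F'(x) = 6x^3
Evaluate at x = 5:
F'(5) = 6 * 5^3
= 6 * 125
= 750

750


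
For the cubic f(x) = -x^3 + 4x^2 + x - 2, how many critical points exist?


Find where f'(x) = 0:
f(x) = -x^3 + 4x^2 + x - 2
f'(x) = -3x^2 + 8x + 1
This is a quadratic in x. Use the discriminant to count real roots.
Discriminant = (8)^2 - 4 * (-3) * 1
= 64 - (-12)
= 76
Since discriminant > 0, f'(x) = 0 has 2 real solutions.
Number of critical points: 2

2


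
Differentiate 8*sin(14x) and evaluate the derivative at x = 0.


Apply the chain rule to differentiate 8*sin(14x):
d/dx [8*sin(14x)]
= 8 * cos(14x) * d/dx(14x)
= 8 * 14 * cos(14x)
= 112 * cos(14x)
Evaluate at x = 0:
= 112 * cos(0)
= 112 * 1
= 112

112


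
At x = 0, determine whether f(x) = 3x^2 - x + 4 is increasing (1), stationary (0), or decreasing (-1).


Compute f'(x) to determine behavior:
f'(x) = 6x - 1
f'(0) = 6 * 0 - 1
= 0 - 1
= -1
Since f'(0) < 0, the function is decreasing (-1)

-1


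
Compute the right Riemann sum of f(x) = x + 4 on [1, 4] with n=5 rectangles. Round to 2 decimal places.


Right Riemann sum uses right endpoints of each subinterval.
Interval: [1, 4], n = 5
dx = (4 - 1) / 5 = 3/5
Right endpoints: [8/5, 11/5, 14/5, 17/5, 4]
f values: [28/5, 31/5, 34/5, 37/5, 8]
Sum = dx * (sum of f values)
= 3/5 * 34
= 102/5 = 20.40

20.40


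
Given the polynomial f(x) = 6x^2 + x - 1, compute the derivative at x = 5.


Differentiate term by term using power and sum rules:
f(x) = 6x^2 + x - 1
f'(x) = 12x + 1
Substitute x = 5:
f'(5) = 12 * 5 + 1
= 60 + 1
= 61

61


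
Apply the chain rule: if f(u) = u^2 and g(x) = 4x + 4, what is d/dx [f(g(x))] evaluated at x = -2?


Using the chain rule: (f(g(x)))' = f'(g(x)) * g'(x)
First, find g(-2):
g(-2) = 4 * (-2) + 4 = -4
Next, f'(u) = 2u
And g'(x) = 4
So f'(g(-2)) * g'(-2)
= 2 * (-4) * 4
= -32

-32


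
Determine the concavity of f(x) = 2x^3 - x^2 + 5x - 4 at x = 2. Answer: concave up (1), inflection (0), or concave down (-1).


Concavity is determined by the sign of f''(x).
f(x) = 2x^3 - x^2 + 5x - 4
f'(x) = 6x^2 - 2x + 5
f''(x) = 12x - 2
f''(2) = 12 * 2 - 2
= 24 - 2
= 22
Since f''(2) > 0, the function is concave up (1)

1


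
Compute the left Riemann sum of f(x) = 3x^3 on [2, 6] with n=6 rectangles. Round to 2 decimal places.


Left Riemann sum uses left endpoints of each subinterval.
Interval: [2, 6], n = 6
dx = (6 - 2) / 6 = 2/3
Left endpoints: [2, 8/3, 10/3, 4, 14/3, 16/3]
f values: [24, 512/9, 1000/9, 192, 2744/9, 4096/9]
Sum = dx * (sum of f values)
= 2/3 * 1144
= 2288/3 ≈ 762.67

762.67


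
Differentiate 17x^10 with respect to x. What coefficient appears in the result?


We apply the power rule: d/dx [ax^n] = a*n * x^(n-1)
d/dx [17x^10]
= 17 * 10 * x^(10-1)
= 170x^9
The coefficient is 170

170


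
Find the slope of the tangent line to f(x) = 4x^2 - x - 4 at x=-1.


The slope of the tangent line equals f'(x) at the point.
f(x) = 4x^2 - x - 4
f'(x) = 8x - 1
At x = -1:
f'(-1) = 8 * (-1) - 1
= -8 - 1
= -9

-9


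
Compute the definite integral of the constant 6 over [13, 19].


The integral of a constant k over [a, b] equals k * (b - a).
integral from 13 to 19 of 6 dx
= 6 * (19 - 13)
= 6 * 6
= 36

36


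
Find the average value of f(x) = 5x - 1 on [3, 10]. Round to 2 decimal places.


Average value = 1/(b-a) * integral from a to b of f(x) dx
First compute the integral of 5x - 1:
F(x) = (5/2)x^2 - x
F(10) = 5/2 * 100 - 1 * 10 = 240
F(3) = 5/2 * 9 - 1 * 3 = 39/2
Integral = 240 - 39/2 = 441/2
Average = (441/2) / (10 - 3) = (441/2) / 7
= 63/2 = 31.50

31.50


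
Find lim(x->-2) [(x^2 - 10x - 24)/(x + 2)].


Direct substitution gives 0/0, so we factor the numerator.
Factor: (x^2 - 10x - 24) = (x + 2)(x - 12)
Cancel the common factor (x + 2):
(x^2 - 10x - 24)/(x + 2) = (x - 12)
Now substitute x = -2:
= (-2) - (12) = -14

-14


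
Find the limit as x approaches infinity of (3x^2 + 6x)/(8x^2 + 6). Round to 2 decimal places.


For limits at infinity with equal-degree polynomials,
we compare leading coefficients.
Numerator leading term: 3x^2
Denominator leading term: 8x^2
Divide both by x^2:
lim = (3 + 6/x) / (8 + 6/x^2)
As x -> infinity, the 1/x and 1/x^2 terms vanish:
= 3/8 ≈ 0.38

0.38


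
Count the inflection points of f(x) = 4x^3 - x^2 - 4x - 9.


Inflection points occur where f''(x) = 0 and concavity changes.
f(x) = 4x^3 - x^2 - 4x - 9
f'(x) = 12x^2 - 2x - 4
f''(x) = 24x - 2
Set f''(x) = 0:
24x - 2 = 0
x = 2 / 24 = 1/12
Since f''(x) is linear (degree 1), it changes sign at this point.
Therefore there is exactly 1 inflection point.

1


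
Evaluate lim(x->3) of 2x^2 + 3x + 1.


Since polynomials are continuous, we use direct substitution.
lim(x->3) of 2x^2 + 3x + 1
= 2 * 3^2 + 3 * 3 + 1
= 18 + 9 + 1
= 28

28


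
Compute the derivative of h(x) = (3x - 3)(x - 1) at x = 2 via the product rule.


Let u(x) = 3x - 3 and v(x) = x - 1
u'(x) = 3
v'(x) = 1
Product rule: h'(x) = u'(x)*v(x) + u(x)*v'(x)
= 3 * (x - 1) + (3x - 3) * 1
At x = 2:
u(2) = 3 * 2 - 3 = 3
v(2) = 1 * 2 - 1 = 1
h'(2) = 3 * 1 + 3 * 1
= 3 + 3
= 6

6


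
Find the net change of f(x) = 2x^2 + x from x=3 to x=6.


Net change = f(b) - f(a)
f(x) = 2x^2 + x
Compute f(6):
f(6) = 2 * 6^2 + 1 * 6 + 0
= 72 + 6 + 0
= 78
Compute f(3):
f(3) = 2 * 3^2 + 1 * 3 + 0
= 18 + 3 + 0
= 21
Net change = 78 - 21 = 57

57


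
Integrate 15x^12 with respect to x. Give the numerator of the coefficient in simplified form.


Apply the power rule for integration:
integral of ax^n dx = a/(n+1) * x^(n+1) + C
integral of 15x^12 dx
= 15/13 * x^13 + C
The coefficient in lowest terms is 15/13, and its numerator is 15

15


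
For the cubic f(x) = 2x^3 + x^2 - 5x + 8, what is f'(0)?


Differentiate f(x) = 2x^3 + x^2 - 5x + 8 term by term:
f'(x) = 6x^2 + 2x - 5
Substitute x = 0:
f'(0) = 6 * 0^2 + 2 * 0 - 5
= 0 + 0 - 5
= -5

-5


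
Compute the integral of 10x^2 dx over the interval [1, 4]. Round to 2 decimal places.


Find the antiderivative of 10x^2:
F(x) = 10/3 * x^3
Apply the Fundamental Theorem of Calculus:
F(4) - F(1)
= 10/3 * 4^3 - 10/3 * 1^3
= 10/3 * (64 - 1)
= 10/3 * 63
= 210 = 210.00

210.00


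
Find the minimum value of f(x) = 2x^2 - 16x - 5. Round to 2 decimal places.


For a quadratic f(x) = ax^2 + bx + c with a > 0, the minimum is at the vertex.
Vertex x-coordinate: x = -b/(2a)
x = -(-16) / (2 * 2)
x = 16/4 = 4
Substitute back to find the minimum value:
f(4) = 2 * 4^2 - 16 * 4 - 5
= 32 - 64 - 5
= -37 = -37.00

-37.00


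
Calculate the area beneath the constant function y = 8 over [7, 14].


The area under a constant function y = 8 is a rectangle.
Width = 14 - 7 = 7
Height = 8
Area = width * height
= 7 * 8
= 56

56


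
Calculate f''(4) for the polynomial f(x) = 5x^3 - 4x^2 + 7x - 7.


First derivative:
f'(x) = 15x^2 - 8x + 7
Second derivative:
f''(x) = 30x - 8
Substitute x = 4:
f''(4) = 30 * 4 - 8
= 120 - 8
= 112

112


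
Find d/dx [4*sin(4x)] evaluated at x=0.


Apply the chain rule to differentiate 4*sin(4x):
d/dx [4*sin(4x)]
= 4 * cos(4x) * d/dx(4x)
= 4 * 4 * cos(4x)
= 16 * cos(4x)
Evaluate at x = 0:
= 16 * cos(0)
= 16 * 1
= 16

16


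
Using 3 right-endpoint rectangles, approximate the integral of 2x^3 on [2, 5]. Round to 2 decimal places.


Right Riemann sum uses right endpoints of each subinterval.
Interval: [2, 5], n = 3
dx = (5 - 2) / 3 = 1
Right endpoints: [3, 4, 5]
f values: [54, 128, 250]
Sum = dx * (sum of f values)
= 1 * 432
= 432 = 432.00

432.00


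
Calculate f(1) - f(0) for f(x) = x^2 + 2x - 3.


Net change = f(b) - f(a)
f(x) = x^2 + 2x - 3
Compute f(1):
f(1) = 1 * 1^2 + 2 * 1 - 3
= 1 + 2 - 3
= 0
Compute f(0):
f(0) = 1 * 0^2 + 2 * 0 - 3
= 0 + 0 - 3
= -3
Net change = 0 - (-3) = 3

3


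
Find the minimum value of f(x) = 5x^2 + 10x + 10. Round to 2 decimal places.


For a quadratic f(x) = ax^2 + bx + c with a > 0, the minimum is at the vertex.
Vertex x-coordinate: x = -b/(2a)
x = -(10) / (2 * 5)
x = -10/10 = -1
Substitute back to find the minimum value:
f(-1) = 5 * (-1)^2 + 10 * (-1) + 10
= 5 - 10 + 10
= 5 = 5.00

5.00


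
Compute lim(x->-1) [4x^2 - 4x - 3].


Since polynomials are continuous, we use direct substitution.
lim(x->-1) of 4x^2 - 4x - 3
= 4 * (-1)^2 - 4 * (-1) - 3
= 4 + 4 - 3
= 5

5


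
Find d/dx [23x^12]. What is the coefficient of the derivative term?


We apply the power rule: d/dx [ax^n] = a*n * x^(n-1)
d/dx [23x^12]
= 23 * 12 * x^(12-1)
= 276x^11
The coefficient is 276

276


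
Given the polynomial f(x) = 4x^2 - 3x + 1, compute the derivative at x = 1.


Differentiate term by term using power and sum rules:
f(x) = 4x^2 - 3x + 1
f'(x) = 8x - 3
Substitute x = 1:
f'(1) = 8 * 1 - 3
= 8 - 3
= 5

5


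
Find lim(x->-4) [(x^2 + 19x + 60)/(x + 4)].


Direct substitution gives 0/0, so we factor the numerator.
Factor: (x^2 + 19x + 60) = (x + 4)(x + 15)
Cancel the common factor (x + 4):
(x^2 + 19x + 60)/(x + 4) = (x + 15)
Now substitute x = -4:
= (-4) - (-15) = 11

11


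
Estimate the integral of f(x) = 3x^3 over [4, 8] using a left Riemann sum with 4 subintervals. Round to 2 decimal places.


Left Riemann sum uses left endpoints of each subinterval.
Interval: [4, 8], n = 4
dx = (8 - 4) / 4 = 1
Left endpoints: [4, 5, 6, 7]
f values: [192, 375, 648, 1029]
Sum = dx * (sum of f values)
= 1 * 2244
= 2244 = 2244.00

2244.00


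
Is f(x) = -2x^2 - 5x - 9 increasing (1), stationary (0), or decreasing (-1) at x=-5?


Compute f'(x) to determine behavior:
f'(x) = -4x - 5
f'(-5) = -4 * (-5) - 5
= 20 - 5
= 15
Since f'(-5) > 0, the function is increasing (1)

1


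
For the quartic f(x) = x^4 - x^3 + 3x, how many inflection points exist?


Inflection points occur where f''(x) = 0 and concavity changes.
f(x) = x^4 - x^3 + 3x
f'(x) = 4x^3 - 3x^2 + 3
f''(x) = 12x^2 - 6x
This is a quadratic in x. Use the discriminant to count real roots.
Discriminant = (-6)^2 - 4 * 12 * 0
= 36 - 0
= 36
Since discriminant > 0, f''(x) = 0 has 2 distinct real solutions.
A quadratic with two distinct real roots changes sign at each root, so concavity changes at both.
Number of inflection points: 2

2


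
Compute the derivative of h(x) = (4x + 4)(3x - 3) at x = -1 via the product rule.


Let u(x) = 4x + 4 and v(x) = 3x - 3
u'(x) = 4
v'(x) = 3
Product rule: h'(x) = u'(x)*v(x) + u(x)*v'(x)
= 4 * (3x - 3) + (4x + 4) * 3
At x = -1:
u(-1) = 4 * (-1) + 4 = 0
v(-1) = 3 * (-1) - 3 = -6
h'(-1) = 4 * (-6) + 0 * 3
= -24 + 0
= -24

-24


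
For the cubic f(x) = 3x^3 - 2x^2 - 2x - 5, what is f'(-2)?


Differentiate f(x) = 3x^3 - 2x^2 - 2x - 5 term by term:
f'(x) = 9x^2 - 4x - 2
Substitute x = -2:
f'(-2) = 9 * (-2)^2 - 4 * (-2) - 2
= 36 + 8 - 2
= 42

42


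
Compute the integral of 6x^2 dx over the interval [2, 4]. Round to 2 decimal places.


Find the antiderivative of 6x^2:
F(x) = 6/3 * x^3
Apply the Fundamental Theorem of Calculus:
F(4) - F(2)
= 6/3 * 4^3 - 6/3 * 2^3
= 6/3 * (64 - 8)
= 6/3 * 56
= 112 = 112.00

112.00


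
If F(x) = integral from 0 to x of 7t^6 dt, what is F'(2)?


By the Fundamental Theorem of Calculus (Part 1):
If F(x) = integral from 0 to x of f(t) dt, then F'(x) = f(x)
Here f(t) = 7t^6
So F'(x) = 7x^6
Evaluate at x = 2:
F'(2) = 7 * 2^6
= 7 * 64
= 448

448


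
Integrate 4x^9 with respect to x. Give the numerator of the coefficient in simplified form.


Apply the power rule for integration:
integral of ax^n dx = a/(n+1) * x^(n+1) + C
integral of 4x^9 dx
= 4/10 * x^10 + C
= 2/5 * x^10 + C
The coefficient in lowest terms is 2/5, and its numerator is 2

2


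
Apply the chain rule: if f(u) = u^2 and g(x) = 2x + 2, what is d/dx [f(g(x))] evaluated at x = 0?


Using the chain rule: (f(g(x)))' = f'(g(x)) * g'(x)
First, find g(0):
g(0) = 2 * 0 + 2 = 2
Next, f'(u) = 2u
And g'(x) = 2
So f'(g(0)) * g'(0)
= 2 * 2 * 2
= 8

8


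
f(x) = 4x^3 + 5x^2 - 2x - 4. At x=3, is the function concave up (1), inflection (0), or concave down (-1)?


Concavity is determined by the sign of f''(x).
f(x) = 4x^3 + 5x^2 - 2x - 4
f'(x) = 12x^2 + 10x - 2
f''(x) = 24x + 10
f''(3) = 24 * 3 + 10
= 72 + 10
= 82
Since f''(3) > 0, the function is concave up (1)

1


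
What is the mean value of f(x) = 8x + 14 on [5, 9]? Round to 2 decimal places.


Average value = 1/(b-a) * integral from a to b of f(x) dx
First compute the integral of 8x + 14:
F(x) = 4x^2 + 14x
F(9) = 4 * 81 + 14 * 9 = 450
F(5) = 4 * 25 + 14 * 5 = 170
Integral = 450 - 170 = 280
Average = 280 / (9 - 5) = 280 / 4
= 70 = 70.00

70.00


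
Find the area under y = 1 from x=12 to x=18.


The area under a constant function y = 1 is a rectangle.
Width = 18 - 12 = 6
Height = 1
Area = width * height
= 6 * 1
= 6

6


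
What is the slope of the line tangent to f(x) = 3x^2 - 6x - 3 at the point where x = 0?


The slope of the tangent line equals f'(x) at the point.
f(x) = 3x^2 - 6x - 3
f'(x) = 6x - 6
At x = 0:
f'(0) = 6 * 0 - 6
= 0 - 6
= -6

-6


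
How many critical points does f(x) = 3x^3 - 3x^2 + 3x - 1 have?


Find where f'(x) = 0:
f(x) = 3x^3 - 3x^2 + 3x - 1
f'(x) = 9x^2 - 6x + 3
This is a quadratic in x. Use the discriminant to count real roots.
Discriminant = (-6)^2 - 4 * 9 * 3
= 36 - 108
= -72
Since discriminant < 0, f'(x) = 0 has no real solutions.
Number of critical points: 0

0


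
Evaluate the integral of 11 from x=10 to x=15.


The integral of a constant k over [a, b] equals k * (b - a).
integral from 10 to 15 of 11 dx
= 11 * (15 - 10)
= 11 * 5
= 55

55


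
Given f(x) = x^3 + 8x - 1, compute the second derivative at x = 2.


First derivative:
f'(x) = 3x^2 + 8
Second derivative:
f''(x) = 6x
Substitute x = 2:
f''(2) = 6 * 2 + 0
= 12 + 0
= 12

12


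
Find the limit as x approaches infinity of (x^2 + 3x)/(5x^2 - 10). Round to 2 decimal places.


For limits at infinity with equal-degree polynomials,
we compare leading coefficients.
Numerator leading term: x^2
Denominator leading term: 5x^2
Divide both by x^2:
lim = (1 + 3/x) / (5 - 10/x^2)
As x -> infinity, the 1/x and 1/x^2 terms vanish:
= 1/5 = 0.20

0.20


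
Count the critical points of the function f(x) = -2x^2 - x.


Find where f'(x) = 0:
f'(x) = -4x - 1
Set f'(x) = 0:
-4x - 1 = 0
x = 1 / (-4) = -1/4
This is a linear equation in x, so there is exactly one solution.
Number of critical points: 1

1


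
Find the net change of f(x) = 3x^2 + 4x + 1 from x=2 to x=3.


Net change = f(b) - f(a)
f(x) = 3x^2 + 4x + 1
Compute f(3):
f(3) = 3 * 3^2 + 4 * 3 + 1
= 27 + 12 + 1
= 40
Compute f(2):
f(2) = 3 * 2^2 + 4 * 2 + 1
= 12 + 8 + 1
= 21
Net change = 40 - 21 = 19

19


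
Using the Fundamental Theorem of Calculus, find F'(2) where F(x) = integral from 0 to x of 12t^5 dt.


By the Fundamental Theorem of Calculus (Part 1):
If F(x) = integral from 0 to x of f(t) dt, then F'(x) = f(x)
Here f(t) = 12t^5
So F'(x) = 12x^5
Evaluate at x = 2:
F'(2) = 12 * 2^5
= 12 * 32
= 384

384


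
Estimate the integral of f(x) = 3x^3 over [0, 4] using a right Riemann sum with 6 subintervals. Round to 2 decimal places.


Right Riemann sum uses right endpoints of each subinterval.
Interval: [0, 4], n = 6
dx = (4 - 0) / 6 = 2/3
Right endpoints: [2/3, 4/3, 2, 8/3, 10/3, 4]
f values: [8/9, 64/9, 24, 512/9, 1000/9, 192]
Sum = dx * (sum of f values)
= 2/3 * 392
= 784/3 ≈ 261.33

261.33


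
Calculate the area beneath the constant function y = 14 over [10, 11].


The area under a constant function y = 14 is a rectangle.
Width = 11 - 10 = 1
Height = 14
Area = width * height
= 1 * 14
= 14

14


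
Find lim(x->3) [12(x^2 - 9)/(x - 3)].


Direct substitution gives 0/0, so we factor the numerator.
Factor: 12(x^2 - 9) = 12 * (x - 3)(x + 3)
Cancel the common factor (x - 3):
12(x^2 - 9)/(x - 3) = 12 * (x + 3)
Now substitute x = 3:
= 12 * (3 + 3) = 72

72


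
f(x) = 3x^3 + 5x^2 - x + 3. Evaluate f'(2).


Differentiate f(x) = 3x^3 + 5x^2 - x + 3 term by term:
f'(x) = 9x^2 + 10x - 1
Substitute x = 2:
f'(2) = 9 * 2^2 + 10 * 2 - 1
= 36 + 20 - 1
= 55

55


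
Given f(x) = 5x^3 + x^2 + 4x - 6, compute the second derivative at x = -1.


First derivative:
f'(x) = 15x^2 + 2x + 4
Second derivative:
f''(x) = 30x + 2
Substitute x = -1:
f''(-1) = 30 * (-1) + 2
= -30 + 2
= -28

-28


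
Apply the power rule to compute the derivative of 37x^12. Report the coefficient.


We apply the power rule: d/dx [ax^n] = a*n * x^(n-1)
d/dx [37x^12]
= 37 * 12 * x^(12-1)
= 444x^11
The coefficient is 444

444


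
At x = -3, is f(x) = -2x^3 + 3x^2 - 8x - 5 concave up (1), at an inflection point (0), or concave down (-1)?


Concavity is determined by the sign of f''(x).
f(x) = -2x^3 + 3x^2 - 8x - 5
f'(x) = -6x^2 + 6x - 8
f''(x) = -12x + 6
f''(-3) = -12 * (-3) + 6
= 36 + 6
= 42
Since f''(-3) > 0, the function is concave up (1)

1


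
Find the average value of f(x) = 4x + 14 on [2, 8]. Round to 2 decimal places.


Average value = 1/(b-a) * integral from a to b of f(x) dx
First compute the integral of 4x + 14:
F(x) = 2x^2 + 14x
F(8) = 2 * 64 + 14 * 8 = 240
F(2) = 2 * 4 + 14 * 2 = 36
Integral = 240 - 36 = 204
Average = 204 / (8 - 2) = 204 / 6
= 34 = 34.00

34.00


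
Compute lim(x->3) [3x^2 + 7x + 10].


Since polynomials are continuous, we use direct substitution.
lim(x->3) of 3x^2 + 7x + 10
= 3 * 3^2 + 7 * 3 + 10
= 27 + 21 + 10
= 58

58


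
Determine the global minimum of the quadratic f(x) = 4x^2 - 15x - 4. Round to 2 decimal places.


For a quadratic f(x) = ax^2 + bx + c with a > 0, the minimum is at the vertex.
Vertex x-coordinate: x = -b/(2a)
x = -(-15) / (2 * 4)
x = 15/8
Substitute back to find the minimum value:
f(15/8) = 4 * (15/8)^2 - 15 * (15/8) - 4
= 225/16 - 225/8 - 4
= -289/16 ≈ -18.06

-18.06


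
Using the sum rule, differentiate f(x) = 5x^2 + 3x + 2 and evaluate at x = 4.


Differentiate term by term using power and sum rules:
f(x) = 5x^2 + 3x + 2
f'(x) = 10x + 3
Substitute x = 4:
f'(4) = 10 * 4 + 3
= 40 + 3
= 43

43


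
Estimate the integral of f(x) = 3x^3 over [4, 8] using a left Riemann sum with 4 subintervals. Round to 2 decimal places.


Left Riemann sum uses left endpoints of each subinterval.
Interval: [4, 8], n = 4
dx = (8 - 4) / 4 = 1
Left endpoints: [4, 5, 6, 7]
f values: [192, 375, 648, 1029]
Sum = dx * (sum of f values)
= 1 * 2244
= 2244 = 2244.00

2244.00


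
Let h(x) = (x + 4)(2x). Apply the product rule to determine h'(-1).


Let u(x) = x + 4 and v(x) = 2x
u'(x) = 1
v'(x) = 2
Product rule: h'(x) = u'(x)*v(x) + u(x)*v'(x)
= 1 * (2x) + (x + 4) * 2
At x = -1:
u(-1) = 1 * (-1) + 4 = 3
v(-1) = 2 * (-1) + 0 = -2
h'(-1) = 1 * (-2) + 3 * 2
= -2 + 6
= 4

4


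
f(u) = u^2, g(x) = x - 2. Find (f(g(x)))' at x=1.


Using the chain rule: (f(g(x)))' = f'(g(x)) * g'(x)
First, find g(1):
g(1) = 1 * 1 - 2 = -1
Next, f'(u) = 2u
And g'(x) = 1
So f'(g(1)) * g'(1)
= 2 * (-1) * 1
= -2

-2


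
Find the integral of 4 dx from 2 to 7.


The integral of a constant k over [a, b] equals k * (b - a).
integral from 2 to 7 of 4 dx
= 4 * (7 - 2)
= 4 * 5
= 20

20


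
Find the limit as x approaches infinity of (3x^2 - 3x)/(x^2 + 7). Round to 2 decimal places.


For limits at infinity with equal-degree polynomials,
we compare leading coefficients.
Numerator leading term: 3x^2
Denominator leading term: x^2
Divide both by x^2:
lim = (3 - 3/x) / (1 + 7/x^2)
As x -> infinity, the 1/x and 1/x^2 terms vanish:
= 3/1 = 3 = 3.00

3.00


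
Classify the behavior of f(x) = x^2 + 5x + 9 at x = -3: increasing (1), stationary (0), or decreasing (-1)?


Compute f'(x) to determine behavior:
f'(x) = 2x + 5
f'(-3) = 2 * (-3) + 5
= -6 + 5
= -1
Since f'(-3) < 0, the function is decreasing (-1)

-1


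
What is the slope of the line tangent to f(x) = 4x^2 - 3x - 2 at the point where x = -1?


The slope of the tangent line equals f'(x) at the point.
f(x) = 4x^2 - 3x - 2
f'(x) = 8x - 3
At x = -1:
f'(-1) = 8 * (-1) - 3
= -8 - 3
= -11

-11


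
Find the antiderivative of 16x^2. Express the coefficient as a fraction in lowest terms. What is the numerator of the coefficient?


Apply the power rule for integration:
integral of ax^n dx = a/(n+1) * x^(n+1) + C
integral of 16x^2 dx
= 16/3 * x^3 + C
The coefficient in lowest terms is 16/3, and its numerator is 16

16


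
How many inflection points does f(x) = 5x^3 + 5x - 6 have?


Inflection points occur where f''(x) = 0 and concavity changes.
f(x) = 5x^3 + 5x - 6
f'(x) = 15x^2 + 5
f''(x) = 30x
Set f''(x) = 0:
30x = 0
x = 0 / 30 = 0
Since f''(x) is linear (degree 1), it changes sign at this point.
Therefore there is exactly 1 inflection point.

1


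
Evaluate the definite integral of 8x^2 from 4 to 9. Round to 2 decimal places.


Find the antiderivative of 8x^2:
F(x) = 8/3 * x^3
Apply the Fundamental Theorem of Calculus:
F(9) - F(4)
= 8/3 * 9^3 - 8/3 * 4^3
= 8/3 * (729 - 64)
= 8/3 * 665
= 5320/3 ≈ 1773.33

1773.33


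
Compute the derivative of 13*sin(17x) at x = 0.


Apply the chain rule to differentiate 13*sin(17x):
d/dx [13*sin(17x)]
= 13 * cos(17x) * d/dx(17x)
= 13 * 17 * cos(17x)
= 221 * cos(17x)
Evaluate at x = 0:
= 221 * cos(0)
= 221 * 1
= 221

221


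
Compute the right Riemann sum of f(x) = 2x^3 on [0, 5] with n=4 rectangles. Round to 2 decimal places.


Right Riemann sum uses right endpoints of each subinterval.
Interval: [0, 5], n = 4
dx = (5 - 0) / 4 = 5/4
Right endpoints: [5/4, 5/2, 15/4, 5]
f values: [125/32, 125/4, 3375/32, 250]
Sum = dx * (sum of f values)
= 5/4 * 3125/8
= 15625/32 ≈ 488.28

488.28


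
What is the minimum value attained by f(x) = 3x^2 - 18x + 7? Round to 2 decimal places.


For a quadratic f(x) = ax^2 + bx + c with a > 0, the minimum is at the vertex.
Vertex x-coordinate: x = -b/(2a)
x = -(-18) / (2 * 3)
x = 18/6 = 3
Substitute back to find the minimum value:
f(3) = 3 * 3^2 - 18 * 3 + 7
= 27 - 54 + 7
= -20 = -20.00

-20.00


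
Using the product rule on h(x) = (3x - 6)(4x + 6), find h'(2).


Let u(x) = 3x - 6 and v(x) = 4x + 6
u'(x) = 3
v'(x) = 4
Product rule: h'(x) = u'(x)*v(x) + u(x)*v'(x)
= 3 * (4x + 6) + (3x - 6) * 4
At x = 2:
u(2) = 3 * 2 - 6 = 0
v(2) = 4 * 2 + 6 = 14
h'(2) = 3 * 14 + 0 * 4
= 42 + 0
= 42

42


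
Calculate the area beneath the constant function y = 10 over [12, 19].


The area under a constant function y = 10 is a rectangle.
Width = 19 - 12 = 7
Height = 10
Area = width * height
= 7 * 10
= 70

70


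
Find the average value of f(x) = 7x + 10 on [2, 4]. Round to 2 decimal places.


Average value = 1/(b-a) * integral from a to b of f(x) dx
First compute the integral of 7x + 10:
F(x) = (7/2)x^2 + 10x
F(4) = 7/2 * 16 + 10 * 4 = 96
F(2) = 7/2 * 4 + 10 * 2 = 34
Integral = 96 - 34 = 62
Average = 62 / (4 - 2) = 62 / 2
= 31 = 31.00

31.00


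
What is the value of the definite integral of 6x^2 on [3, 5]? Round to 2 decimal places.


Find the antiderivative of 6x^2:
F(x) = 6/3 * x^3
Apply the Fundamental Theorem of Calculus:
F(5) - F(3)
= 6/3 * 5^3 - 6/3 * 3^3
= 6/3 * (125 - 27)
= 6/3 * 98
= 196 = 196.00

196.00


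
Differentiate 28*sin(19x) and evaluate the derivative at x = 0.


Apply the chain rule to differentiate 28*sin(19x):
d/dx [28*sin(19x)]
= 28 * cos(19x) * d/dx(19x)
= 28 * 19 * cos(19x)
= 532 * cos(19x)
Evaluate at x = 0:
= 532 * cos(0)
= 532 * 1
= 532

532


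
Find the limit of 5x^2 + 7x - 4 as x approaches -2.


Since polynomials are continuous, we use direct substitution.
lim(x->-2) of 5x^2 + 7x - 4
= 5 * (-2)^2 + 7 * (-2) - 4
= 20 - 14 - 4
= 2

2


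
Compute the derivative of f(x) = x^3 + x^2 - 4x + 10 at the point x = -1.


Differentiate f(x) = x^3 + x^2 - 4x + 10 term by term:
f'(x) = 3x^2 + 2x - 4
Substitute x = -1:
f'(-1) = 3 * (-1)^2 + 2 * (-1) - 4
= 3 - 2 - 4
= -3

-3


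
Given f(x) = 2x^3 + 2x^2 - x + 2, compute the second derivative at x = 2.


First derivative:
f'(x) = 6x^2 + 4x - 1
Second derivative:
f''(x) = 12x + 4
Substitute x = 2:
f''(2) = 12 * 2 + 4
= 24 + 4
= 28

28


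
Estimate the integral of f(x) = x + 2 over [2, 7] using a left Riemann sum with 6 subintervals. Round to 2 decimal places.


Left Riemann sum uses left endpoints of each subinterval.
Interval: [2, 7], n = 6
dx = (7 - 2) / 6 = 5/6
Left endpoints: [2, 17/6, 11/3, 9/2, 16/3, 37/6]
f values: [4, 29/6, 17/3, 13/2, 22/3, 49/6]
Sum = dx * (sum of f values)
= 5/6 * 73/2
= 365/12 ≈ 30.42

30.42


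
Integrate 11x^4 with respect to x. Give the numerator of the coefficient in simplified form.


Apply the power rule for integration:
integral of ax^n dx = a/(n+1) * x^(n+1) + C
integral of 11x^4 dx
= 11/5 * x^5 + C
The coefficient in lowest terms is 11/5, and its numerator is 11

11


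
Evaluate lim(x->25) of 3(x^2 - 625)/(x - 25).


Direct substitution gives 0/0, so we factor the numerator.
Factor: 3(x^2 - 625) = 3 * (x - 25)(x + 25)
Cancel the common factor (x - 25):
3(x^2 - 625)/(x - 25) = 3 * (x + 25)
Now substitute x = 25:
= 3 * (25 + 25) = 150

150


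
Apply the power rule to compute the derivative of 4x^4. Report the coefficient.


We apply the power rule: d/dx [ax^n] = a*n * x^(n-1)
d/dx [4x^4]
= 4 * 4 * x^(4-1)
= 16x^3
The coefficient is 16

16


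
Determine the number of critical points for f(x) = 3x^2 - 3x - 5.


Find where f'(x) = 0:
f'(x) = 6x - 3
Set f'(x) = 0:
6x - 3 = 0
x = 3 / 6 = 1/2
This is a linear equation in x, so there is exactly one solution.
Number of critical points: 1

1


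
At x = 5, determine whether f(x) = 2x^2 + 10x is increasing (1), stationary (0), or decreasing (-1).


Compute f'(x) to determine behavior:
f'(x) = 4x + 10
f'(5) = 4 * 5 + 10
= 20 + 10
= 30
Since f'(5) > 0, the function is increasing (1)

1


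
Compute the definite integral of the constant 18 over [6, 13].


The integral of a constant k over [a, b] equals k * (b - a).
integral from 6 to 13 of 18 dx
= 18 * (13 - 6)
= 18 * 7
= 126

126


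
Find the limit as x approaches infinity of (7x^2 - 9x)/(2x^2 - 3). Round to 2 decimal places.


For limits at infinity with equal-degree polynomials,
we compare leading coefficients.
Numerator leading term: 7x^2
Denominator leading term: 2x^2
Divide both by x^2:
lim = (7 - 9/x) / (2 - 3/x^2)
As x -> infinity, the 1/x and 1/x^2 terms vanish:
= 7/2 = 3.50

3.50


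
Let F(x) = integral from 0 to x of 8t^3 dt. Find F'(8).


By the Fundamental Theorem of Calculus (Part 1):
If F(x) = integral from 0 to x of f(t) dt, then F'(x) = f(x)
Here f(t) = 8t^3
So F'(x) = 8x^3
Evaluate at x = 8:
F'(8) = 8 * 8^3
= 8 * 512
= 4096

4096


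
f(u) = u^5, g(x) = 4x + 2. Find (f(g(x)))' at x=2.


Using the chain rule: (f(g(x)))' = f'(g(x)) * g'(x)
First, find g(2):
g(2) = 4 * 2 + 2 = 10
Next, f'(u) = 5u^4
And g'(x) = 4
So f'(g(2)) * g'(2)
= 5 * 10^4 * 4
= 5 * 10000 * 4
= 200000

200000


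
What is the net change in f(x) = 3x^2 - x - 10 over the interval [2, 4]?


Net change = f(b) - f(a)
f(x) = 3x^2 - x - 10
Compute f(4):
f(4) = 3 * 4^2 - 1 * 4 - 10
= 48 - 4 - 10
= 34
Compute f(2):
f(2) = 3 * 2^2 - 1 * 2 - 10
= 12 - 2 - 10
= 0
Net change = 34 - 0 = 34

34


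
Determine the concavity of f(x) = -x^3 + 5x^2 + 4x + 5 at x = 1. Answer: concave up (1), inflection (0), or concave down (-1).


Concavity is determined by the sign of f''(x).
f(x) = -x^3 + 5x^2 + 4x + 5
f'(x) = -3x^2 + 10x + 4
f''(x) = -6x + 10
f''(1) = -6 * 1 + 10
= -6 + 10
= 4
Since f''(1) > 0, the function is concave up (1)

1


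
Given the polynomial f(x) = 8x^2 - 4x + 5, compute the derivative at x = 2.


Differentiate term by term using power and sum rules:
f(x) = 8x^2 - 4x + 5
f'(x) = 16x - 4
Substitute x = 2:
f'(2) = 16 * 2 - 4
= 32 - 4
= 28

28


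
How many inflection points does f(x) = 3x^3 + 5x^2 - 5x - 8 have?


Inflection points occur where f''(x) = 0 and concavity changes.
f(x) = 3x^3 + 5x^2 - 5x - 8
f'(x) = 9x^2 + 10x - 5
f''(x) = 18x + 10
Set f''(x) = 0:
18x + 10 = 0
x = -10 / 18 = -5/9
Since f''(x) is linear (degree 1), it changes sign at this point.
Therefore there is exactly 1 inflection point.

1


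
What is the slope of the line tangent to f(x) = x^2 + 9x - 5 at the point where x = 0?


The slope of the tangent line equals f'(x) at the point.
f(x) = x^2 + 9x - 5
f'(x) = 2x + 9
At x = 0:
f'(0) = 2 * 0 + 9
= 0 + 9
= 9

9


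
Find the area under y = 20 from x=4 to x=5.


The area under a constant function y = 20 is a rectangle.
Width = 5 - 4 = 1
Height = 20
Area = width * height
= 1 * 20
= 20

20


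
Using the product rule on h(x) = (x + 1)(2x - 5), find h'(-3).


Let u(x) = x + 1 and v(x) = 2x - 5
u'(x) = 1
v'(x) = 2
Product rule: h'(x) = u'(x)*v(x) + u(x)*v'(x)
= 1 * (2x - 5) + (x + 1) * 2
At x = -3:
u(-3) = 1 * (-3) + 1 = -2
v(-3) = 2 * (-3) - 5 = -11
h'(-3) = 1 * (-11) + (-2) * 2
= -11 - 4
= -15

-15


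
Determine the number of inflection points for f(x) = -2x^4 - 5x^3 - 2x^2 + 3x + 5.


Inflection points occur where f''(x) = 0 and concavity changes.
f(x) = -2x^4 - 5x^3 - 2x^2 + 3x + 5
f'(x) = -8x^3 - 15x^2 - 4x + 3
f''(x) = -24x^2 - 30x - 4
This is a quadratic in x. Use the discriminant to count real roots.
Discriminant = (-30)^2 - 4 * (-24) * (-4)
= 900 - 384
= 516
Since discriminant > 0, f''(x) = 0 has 2 distinct real solutions.
A quadratic with two distinct real roots changes sign at each root, so concavity changes at both.
Number of inflection points: 2

2


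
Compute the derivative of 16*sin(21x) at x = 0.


Apply the chain rule to differentiate 16*sin(21x):
d/dx [16*sin(21x)]
= 16 * cos(21x) * d/dx(21x)
= 16 * 21 * cos(21x)
= 336 * cos(21x)
Evaluate at x = 0:
= 336 * cos(0)
= 336 * 1
= 336

336


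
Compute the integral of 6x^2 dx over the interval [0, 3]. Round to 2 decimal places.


Find the antiderivative of 6x^2:
F(x) = 6/3 * x^3
Apply the Fundamental Theorem of Calculus:
F(3) - F(0)
= 6/3 * 3^3 - 6/3 * 0^3
= 6/3 * (27 - 0)
= 6/3 * 27
= 54 = 54.00

54.00


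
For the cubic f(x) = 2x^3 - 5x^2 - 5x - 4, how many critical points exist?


Find where f'(x) = 0:
f(x) = 2x^3 - 5x^2 - 5x - 4
f'(x) = 6x^2 - 10x - 5
This is a quadratic in x. Use the discriminant to count real roots.
Discriminant = (-10)^2 - 4 * 6 * (-5)
= 100 - (-120)
= 220
Since discriminant > 0, f'(x) = 0 has 2 real solutions.
Number of critical points: 2

2


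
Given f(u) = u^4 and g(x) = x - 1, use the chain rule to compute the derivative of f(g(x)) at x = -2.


Using the chain rule: (f(g(x)))' = f'(g(x)) * g'(x)
First, find g(-2):
g(-2) = 1 * (-2) - 1 = -3
Next, f'(u) = 4u^3
And g'(x) = 1
So f'(g(-2)) * g'(-2)
= 4 * (-3)^3 * 1
= 4 * (-27) * 1
= -108

-108


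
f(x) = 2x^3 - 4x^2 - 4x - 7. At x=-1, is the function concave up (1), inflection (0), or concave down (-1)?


Concavity is determined by the sign of f''(x).
f(x) = 2x^3 - 4x^2 - 4x - 7
f'(x) = 6x^2 - 8x - 4
f''(x) = 12x - 8
f''(-1) = 12 * (-1) - 8
= -12 - 8
= -20
Since f''(-1) < 0, the function is concave down (-1)

-1


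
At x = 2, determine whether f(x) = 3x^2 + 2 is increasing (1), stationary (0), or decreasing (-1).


Compute f'(x) to determine behavior:
f'(x) = 6x
f'(2) = 6 * 2 + 0
= 12 + 0
= 12
Since f'(2) > 0, the function is increasing (1)

1


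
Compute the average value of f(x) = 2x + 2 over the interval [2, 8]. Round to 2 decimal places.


Average value = 1/(b-a) * integral from a to b of f(x) dx
First compute the integral of 2x + 2:
F(x) = x^2 + 2x
F(8) = 1 * 64 + 2 * 8 = 80
F(2) = 1 * 4 + 2 * 2 = 8
Integral = 80 - 8 = 72
Average = 72 / (8 - 2) = 72 / 6
= 12 = 12.00

12.00
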